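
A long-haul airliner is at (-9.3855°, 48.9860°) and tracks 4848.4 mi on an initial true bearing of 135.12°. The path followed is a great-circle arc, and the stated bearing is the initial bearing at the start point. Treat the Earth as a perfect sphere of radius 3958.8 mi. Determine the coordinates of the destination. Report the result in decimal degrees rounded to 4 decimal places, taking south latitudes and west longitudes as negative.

latitude -45.4769°, longitude 120.1860°

δ = 4848.4/3958.8 = 1.224715 rad (70.1710°).
Start latitude φ₁ = -0.163808 rad; initial bearing θ = 2.358289 rad.
Applying the spherical law of cosines for sides, sin φ₂ = sin φ₁ cos δ + cos φ₁ sin δ cos θ = -0.712968, so φ₂ = -45.4769°.
For the longitude increment, Δλ = atan2( sin θ sin δ cos φ₁, cos δ − sin φ₁ sin φ₂ ) = atan2(0.654901, 0.222946) = 71.2000°.
λ₂ = λ₁ + Δλ = 120.1860°.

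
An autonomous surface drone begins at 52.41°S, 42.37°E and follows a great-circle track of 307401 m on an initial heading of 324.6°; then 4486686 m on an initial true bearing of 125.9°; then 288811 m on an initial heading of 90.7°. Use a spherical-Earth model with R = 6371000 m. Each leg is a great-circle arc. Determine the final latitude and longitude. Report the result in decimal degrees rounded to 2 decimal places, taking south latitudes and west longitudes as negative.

Apply the spherical direct solution leg by leg, carrying full precision between legs.
Leg 1: from (-52.41°, 42.37°), δ = 307401/6371000 = 0.048250 rad, θ = 324.6° → φ = -50.13°, λ = 39.87°.
Leg 2: from (-50.13°, 39.87°), δ = 4486686/6371000 = 0.704236 rad, θ = 125.9° → φ = -55.92°, λ = 109.27°.
Leg 3: from (-55.92°, 109.27°), δ = 288811/6371000 = 0.045332 rad, θ = 90.7° → φ = -55.87°, λ = 113.90°.

latitude -55.87°, longitude 113.90°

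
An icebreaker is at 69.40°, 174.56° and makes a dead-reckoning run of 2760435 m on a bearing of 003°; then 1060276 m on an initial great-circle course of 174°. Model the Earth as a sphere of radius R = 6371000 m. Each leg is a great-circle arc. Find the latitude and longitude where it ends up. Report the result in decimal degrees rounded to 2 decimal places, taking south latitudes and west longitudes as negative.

Apply the spherical direct solution leg by leg, carrying full precision between legs.
Leg 1: from (69.40°, 174.56°), δ = 2760435/6371000 = 0.433281 rad, θ = 3° → φ = 85.62°, λ = -22.16°.
Leg 2: from (85.62°, -22.16°), δ = 1060276/6371000 = 0.166422 rad, θ = 174° → φ = 76.10°, λ = -18.03°.

latitude 76.10°, longitude -18.03°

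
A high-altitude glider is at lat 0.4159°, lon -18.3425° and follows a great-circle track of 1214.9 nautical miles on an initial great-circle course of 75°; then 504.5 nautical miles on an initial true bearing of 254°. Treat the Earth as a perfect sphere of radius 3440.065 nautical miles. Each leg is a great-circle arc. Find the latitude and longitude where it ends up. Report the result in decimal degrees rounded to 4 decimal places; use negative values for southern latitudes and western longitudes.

Apply the spherical direct solution leg by leg, carrying full precision between legs.
Leg 1: from (0.4159°, -18.3425°), δ = 1214.9/3440.065 = 0.353162 rad, θ = 75° → φ = 5.5276°, λ = 1.2691°.
Leg 2: from (5.5276°, 1.2691°), δ = 504.5/3440.065 = 0.146654 rad, θ = 254° → φ = 3.1643°, λ = -6.8183°.

latitude 3.1643°, longitude -6.8183°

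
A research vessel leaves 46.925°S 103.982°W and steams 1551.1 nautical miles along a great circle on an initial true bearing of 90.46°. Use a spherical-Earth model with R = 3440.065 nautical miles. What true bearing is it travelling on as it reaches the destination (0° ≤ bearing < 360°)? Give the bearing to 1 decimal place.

Central angle δ = d/R = 0.450893 rad.
With φ₁ = -46.925° = -0.818996 rad and θ = 90.46° = 1.578825 rad:
sin φ₂ = sin φ₁ cos δ + cos φ₁ sin δ cos θ = (-0.730460)(0.900058) + (0.682955)(0.435769)(-0.008028) = -0.659846
φ₂ = asin(-0.659846) = -0.720614 rad = -41.288°.
For the longitude increment, Δλ = atan2( sin θ sin δ cos φ₁, cos δ − sin φ₁ sin φ₂ ) = atan2(0.297601, 0.418067) = 35.445°.
λ₂ = -103.982° + 35.445° = -68.537°.
The forward bearing on arrival equals the back-azimuth from the destination plus 180°.
Back-azimuth from P₂ (-41.3°, -68.5°) to P₁ (-46.9°, -104.0°), with Δλ' = λ₁ − λ₂ = -35.4°: atan2( sin Δλ' cos φ₁ , cos φ₂ sin φ₁ − sin φ₂ cos φ₁ cos Δλ' ) = 245.4°.
Final bearing = (245.4° + 180°) mod 360° = 65.4°.

final bearing 65.4°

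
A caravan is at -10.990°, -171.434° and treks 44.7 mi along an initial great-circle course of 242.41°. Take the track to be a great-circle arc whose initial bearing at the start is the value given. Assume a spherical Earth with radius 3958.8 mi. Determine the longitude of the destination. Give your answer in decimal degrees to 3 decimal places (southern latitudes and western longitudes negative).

longitude -172.019°

The arc subtends δ = 44.7/3958.8 = 0.011291 rad at the centre.
Converting: φ₁ = -0.191812 rad, θ = 4.230853 rad.
Applying the spherical law of cosines for sides, sin φ₂ = sin φ₁ cos δ + cos φ₁ sin δ cos θ = -0.195759, so φ₂ = -11.289°.
Then Δλ = atan2(-0.009824, 0.962617) = -0.010205 rad, from sin θ sin δ cos φ₁ over cos δ − sin φ₁ sin φ₂.
λ₂ = λ₁ + Δλ = -172.019°.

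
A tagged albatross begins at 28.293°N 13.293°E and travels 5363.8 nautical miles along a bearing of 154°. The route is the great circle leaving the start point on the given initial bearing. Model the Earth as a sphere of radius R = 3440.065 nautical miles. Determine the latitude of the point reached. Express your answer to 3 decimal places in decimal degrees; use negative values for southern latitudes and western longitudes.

δ = 5363.8/3440.065 = 1.559215 rad (89.3364°).
Converting: φ₁ = 0.493806 rad, θ = 2.687807 rad.
sin φ₂ = sin φ₁ cos δ + cos φ₁ sin δ cos θ = (0.473981)(0.011581) + (0.880535)(0.999933)(-0.898794) = -0.785877
φ₂ = asin(-0.785877) = -0.904114 rad = -51.802°.
Then Δλ = atan2(0.385975, 0.384072) = 0.787870 rad, from sin θ sin δ cos φ₁ over cos δ − sin φ₁ sin φ₂.
λ₂ = 13.293° + 45.142° = 58.435°.

latitude -51.802°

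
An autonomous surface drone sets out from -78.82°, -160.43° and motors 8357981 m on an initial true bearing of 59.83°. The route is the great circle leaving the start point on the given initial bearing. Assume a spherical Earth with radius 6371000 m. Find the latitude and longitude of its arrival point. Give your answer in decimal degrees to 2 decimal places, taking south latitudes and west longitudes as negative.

δ = 8357981/6371000 = 1.311879 rad (75.1651°).
With φ₁ = -78.82° = -1.375669 rad and θ = 59.83° = 1.044230 rad:
Applying the spherical law of cosines for sides, sin φ₂ = sin φ₁ cos δ + cos φ₁ sin δ cos θ = -0.156980, so φ₂ = -9.03°.
Δλ = atan2( sin θ sin δ cos φ₁ , cos δ − sin φ₁ sin φ₂ ) = atan2(0.162040, 0.102034) = 1.008837 rad = 57.80°.
Hence λ₂ = -160.43° + 57.80° = -102.63°.

latitude -9.03°, longitude -102.63°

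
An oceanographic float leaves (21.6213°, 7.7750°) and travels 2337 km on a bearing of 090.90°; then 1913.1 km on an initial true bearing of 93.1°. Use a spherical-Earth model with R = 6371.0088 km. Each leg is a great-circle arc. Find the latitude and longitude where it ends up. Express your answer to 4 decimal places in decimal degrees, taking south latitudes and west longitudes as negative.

latitude 17.9696°, longitude 48.2684°

Apply the spherical direct solution leg by leg, carrying full precision between legs.
Leg 1: from (21.6213°, 7.7750°), δ = 2337/6371.0088 = 0.366818 rad, θ = 90.9° → φ = 19.7989°, λ = 30.1788°.
Leg 2: from (19.7989°, 30.1788°), δ = 1913.1/6371.0088 = 0.300282 rad, θ = 93.1° → φ = 17.9696°, λ = 48.2684°.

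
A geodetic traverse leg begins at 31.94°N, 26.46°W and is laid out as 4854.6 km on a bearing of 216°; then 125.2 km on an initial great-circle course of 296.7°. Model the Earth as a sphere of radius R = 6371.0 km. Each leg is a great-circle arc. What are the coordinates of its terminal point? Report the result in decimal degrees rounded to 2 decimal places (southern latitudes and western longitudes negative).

Apply the spherical direct solution leg by leg, carrying full precision between legs.
Leg 1: from (31.94°, -26.46°), δ = 4854.6/6371 = 0.761984 rad, θ = 216° → φ = -5.23°, λ = -50.51°.
Leg 2: from (-5.23°, -50.51°), δ = 125.2/6371 = 0.019652 rad, θ = 296.7° → φ = -4.73°, λ = -51.52°.

latitude -4.73°, longitude -51.52°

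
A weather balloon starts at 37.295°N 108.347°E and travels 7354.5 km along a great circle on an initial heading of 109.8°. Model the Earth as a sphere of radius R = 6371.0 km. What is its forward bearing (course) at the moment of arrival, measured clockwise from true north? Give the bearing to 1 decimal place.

The arc subtends δ = 7354.5/6371 = 1.154371 rad at the centre.
With φ₁ = 37.295° = 0.650921 rad and θ = 109.8° = 1.916372 rad:
sin φ₂ = sin φ₁ cos δ + cos φ₁ sin δ cos θ = (0.605919)(0.404494) + (0.795526)(0.914541)(-0.338738) = -0.001356
φ₂ = asin(-0.001356) = -0.001356 rad = -0.078°.
Then Δλ = atan2(0.684530, 0.405315) = 1.036201 rad, from sin θ sin δ cos φ₁ over cos δ − sin φ₁ sin φ₂.
Hence λ₂ = 108.347° + 59.370° = 167.717°.
The forward bearing on arrival equals the back-azimuth from the destination plus 180°.
Back-azimuth from P₂ (-0.1°, 167.7°) to P₁ (37.3°, 108.3°), with Δλ' = λ₁ − λ₂ = -59.4°: atan2( sin Δλ' cos φ₁ , cos φ₂ sin φ₁ − sin φ₂ cos φ₁ cos Δλ' ) = 311.5°.
Final bearing = (311.5° + 180°) mod 360° = 131.5°.

final bearing 131.5°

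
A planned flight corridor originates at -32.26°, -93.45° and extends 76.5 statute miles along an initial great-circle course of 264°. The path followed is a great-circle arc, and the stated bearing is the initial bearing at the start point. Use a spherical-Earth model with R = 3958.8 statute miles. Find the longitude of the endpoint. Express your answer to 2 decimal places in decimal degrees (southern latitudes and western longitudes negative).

longitude -94.75°

Angular distance δ = d/R = 76.5 / 3958.8 = 0.019324 rad.
Start latitude φ₁ = -0.563043 rad; initial bearing θ = 4.607669 rad.
sin φ₂ = sin φ₁ cos δ + cos φ₁ sin δ cos θ = (-0.533762)(0.999813) + (0.845635)(0.019323)(-0.104528) = -0.535370
φ₂ = asin(-0.535370) = -0.564946 rad = -32.37°.
Then Δλ = atan2(-0.016251, 0.714053) = -0.022754 rad, from sin θ sin δ cos φ₁ over cos δ − sin φ₁ sin φ₂.
λ₂ = -93.45° + -1.30° = -94.75°.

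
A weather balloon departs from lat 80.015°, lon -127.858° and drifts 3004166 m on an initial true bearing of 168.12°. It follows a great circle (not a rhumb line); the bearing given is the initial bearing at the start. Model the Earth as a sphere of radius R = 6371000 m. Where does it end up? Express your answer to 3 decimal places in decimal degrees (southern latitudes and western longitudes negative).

latitude 53.159°, longitude -118.885°

δ = 3004166/6371000 = 0.471538 rad (27.0171°).
With φ₁ = 80.015° = 1.396525 rad and θ = 168.12° = 2.934248 rad:
sin φ₂ = sin φ₁ cos δ + cos φ₁ sin δ cos θ = (0.984853)(0.890871) + (0.173390)(0.454257)(-0.978581) = 0.800300
φ₂ = asin(0.800300) = 0.927796 rad = 53.159°.
For the longitude increment, Δλ = atan2( sin θ sin δ cos φ₁, cos δ − sin φ₁ sin φ₂ ) = atan2(0.016215, 0.102693) = 8.973°.
λ₂ = λ₁ + Δλ = -118.885°.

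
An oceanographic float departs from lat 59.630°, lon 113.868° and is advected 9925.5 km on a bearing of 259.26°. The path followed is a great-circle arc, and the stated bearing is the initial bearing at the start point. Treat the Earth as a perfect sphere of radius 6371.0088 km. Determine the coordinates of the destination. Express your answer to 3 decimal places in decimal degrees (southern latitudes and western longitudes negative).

Angular distance δ = d/R = 9925.5 / 6371.0088 = 1.557917 rad.
Converting: φ₁ = 1.040740 rad, θ = 4.524941 rad.
Destination latitude: φ₂ = arcsin( sin φ₁ cos δ + cos φ₁ sin δ cos θ ) = arcsin(-0.083097) = -4.767°.
Δλ = atan2( sin θ sin δ cos φ₁ , cos δ − sin φ₁ sin φ₂ ) = atan2(-0.496685, 0.084573) = -1.402138 rad = -80.337°.
λ₂ = 113.868° + -80.337° = 33.531°.

latitude -4.767°, longitude 33.531°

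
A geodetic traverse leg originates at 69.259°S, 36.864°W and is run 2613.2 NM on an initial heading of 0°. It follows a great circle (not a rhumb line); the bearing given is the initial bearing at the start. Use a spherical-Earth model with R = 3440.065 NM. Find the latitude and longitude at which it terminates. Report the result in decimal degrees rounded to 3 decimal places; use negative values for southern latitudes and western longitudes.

latitude -25.735°, longitude -36.864°

Angular distance δ = d/R = 2613.2 / 3440.065 = 0.759637 rad.
Converting: φ₁ = -1.208798 rad, θ = 0.000000 rad.
Applying the spherical law of cosines for sides, sin φ₂ = sin φ₁ cos δ + cos φ₁ sin δ cos θ = -0.434210, so φ₂ = -25.735°.
Then Δλ = atan2(0.000000, 0.319017) = 0.000000 rad, from sin θ sin δ cos φ₁ over cos δ − sin φ₁ sin φ₂.
λ₂ = -36.864° + 0.000° = -36.864°.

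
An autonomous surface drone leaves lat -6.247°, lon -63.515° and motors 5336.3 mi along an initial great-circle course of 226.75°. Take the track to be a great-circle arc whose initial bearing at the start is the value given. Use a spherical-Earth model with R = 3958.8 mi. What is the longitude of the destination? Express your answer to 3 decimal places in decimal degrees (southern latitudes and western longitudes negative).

longitude -141.826°

The arc subtends δ = 5336.3/3958.8 = 1.347959 rad at the centre.
Start latitude φ₁ = -0.109031 rad; initial bearing θ = 3.957534 rad.
sin φ₂ = sin φ₁ cos δ + cos φ₁ sin δ cos θ = (-0.108815)(0.220998) + (0.994062)(0.975274)(-0.685183) = -0.688321
φ₂ = asin(-0.688321) = -0.759172 rad = -43.497°.
For the longitude increment, Δλ = atan2( sin θ sin δ cos φ₁, cos δ − sin φ₁ sin φ₂ ) = atan2(-0.706143, 0.146098) = -78.311°.
λ₂ = -63.515° + -78.311° = -141.826°.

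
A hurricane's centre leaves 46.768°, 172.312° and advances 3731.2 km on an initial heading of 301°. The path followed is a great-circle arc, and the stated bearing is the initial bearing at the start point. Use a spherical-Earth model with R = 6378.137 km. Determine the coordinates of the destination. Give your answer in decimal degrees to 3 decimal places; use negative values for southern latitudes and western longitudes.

latitude 53.344°, longitude 119.861°

Angular distance δ = d/R = 3731.2 / 6378.137 = 0.584998 rad.
With φ₁ = 46.768° = 0.816256 rad and θ = 301° = 5.253441 rad:
sin φ₂ = sin φ₁ cos δ + cos φ₁ sin δ cos θ = (0.728586)(0.833713) + (0.684954)(0.552198)(0.515038) = 0.802235
φ₂ = asin(0.802235) = 0.931029 rad = 53.344°.
For the longitude increment, Δλ = atan2( sin θ sin δ cos φ₁, cos δ − sin φ₁ sin φ₂ ) = atan2(-0.324207, 0.249216) = -52.451°.
λ₂ = 172.312° + -52.451° = 119.861°.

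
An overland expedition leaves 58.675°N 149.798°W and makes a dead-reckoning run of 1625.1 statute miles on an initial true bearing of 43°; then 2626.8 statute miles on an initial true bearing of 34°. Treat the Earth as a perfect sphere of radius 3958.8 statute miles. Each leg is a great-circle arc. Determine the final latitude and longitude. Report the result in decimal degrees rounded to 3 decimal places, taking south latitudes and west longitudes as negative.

latitude 66.592°, longitude 20.222°

Apply the spherical direct solution leg by leg, carrying full precision between legs.
Leg 1: from (58.675°, -149.798°), δ = 1625.1/3958.8 = 0.410503 rad, θ = 43° → φ = 69.228°, λ = -99.675°.
Leg 2: from (69.228°, -99.675°), δ = 2626.8/3958.8 = 0.663534 rad, θ = 34° → φ = 66.592°, λ = 20.222°.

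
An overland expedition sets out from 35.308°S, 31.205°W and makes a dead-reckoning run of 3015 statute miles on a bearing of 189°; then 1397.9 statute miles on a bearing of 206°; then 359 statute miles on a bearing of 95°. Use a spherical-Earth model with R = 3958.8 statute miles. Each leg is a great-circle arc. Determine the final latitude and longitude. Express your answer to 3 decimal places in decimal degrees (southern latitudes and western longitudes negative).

latitude -78.954°, longitude -153.235°

Apply the spherical direct solution leg by leg, carrying full precision between legs.
Leg 1: from (-35.308°, -31.205°), δ = 3015/3958.8 = 0.761594 rad, θ = 189° → φ = -77.035°, λ = -59.967°.
Leg 2: from (-77.035°, -59.967°), δ = 1397.9/3958.8 = 0.353112 rad, θ = 206° → φ = -79.774°, λ = 178.675°.
Leg 3: from (-79.774°, 178.675°), δ = 359/3958.8 = 0.090684 rad, θ = 95° → φ = -78.954°, λ = -153.235°.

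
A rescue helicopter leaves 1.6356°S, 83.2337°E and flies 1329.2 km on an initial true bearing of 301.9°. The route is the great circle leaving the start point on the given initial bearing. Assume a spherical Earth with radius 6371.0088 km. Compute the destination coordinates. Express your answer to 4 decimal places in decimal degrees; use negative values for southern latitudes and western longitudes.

The arc subtends δ = 1329.2/6371.0088 = 0.208633 rad at the centre.
Converting: φ₁ = -0.028547 rad, θ = 5.269149 rad.
Applying the spherical law of cosines for sides, sin φ₂ = sin φ₁ cos δ + cos φ₁ sin δ cos θ = 0.081483, so φ₂ = 4.6738°.
For the longitude increment, Δλ = atan2( sin θ sin δ cos φ₁, cos δ − sin φ₁ sin φ₂ ) = atan2(-0.175769, 0.980641) = -10.1617°.
λ₂ = 83.2337° + -10.1617° = 73.0720°.

latitude 4.6738°, longitude 73.0720°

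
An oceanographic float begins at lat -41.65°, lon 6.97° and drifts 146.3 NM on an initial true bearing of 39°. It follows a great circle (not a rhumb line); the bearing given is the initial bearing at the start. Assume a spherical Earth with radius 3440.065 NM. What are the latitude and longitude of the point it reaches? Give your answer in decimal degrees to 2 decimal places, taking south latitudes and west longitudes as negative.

The arc subtends δ = 146.3/3440.065 = 0.042528 rad at the centre.
With φ₁ = -41.65° = -0.726930 rad and θ = 39° = 0.680678 rad:
Destination latitude: φ₂ = arcsin( sin φ₁ cos δ + cos φ₁ sin δ cos θ ) = arcsin(-0.639289) = -39.74°.
For the longitude increment, Δλ = atan2( sin θ sin δ cos φ₁, cos δ − sin φ₁ sin φ₂ ) = atan2(0.019992, 0.574238) = 1.99°.
λ₂ = λ₁ + Δλ = 8.96°.

latitude -39.74°, longitude 8.96°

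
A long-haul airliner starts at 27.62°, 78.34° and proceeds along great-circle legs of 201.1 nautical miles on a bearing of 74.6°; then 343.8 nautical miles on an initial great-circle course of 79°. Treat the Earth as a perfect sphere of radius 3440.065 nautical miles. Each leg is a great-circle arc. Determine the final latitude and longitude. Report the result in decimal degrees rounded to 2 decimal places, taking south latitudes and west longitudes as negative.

Apply the spherical direct solution leg by leg, carrying full precision between legs.
Leg 1: from (27.62°, 78.34°), δ = 201.1/3440.065 = 0.058458 rad, θ = 74.6° → φ = 28.46°, λ = 82.01°.
Leg 2: from (28.46°, 82.01°), δ = 343.8/3440.065 = 0.099940 rad, θ = 79° → φ = 29.40°, λ = 88.47°.

latitude 29.40°, longitude 88.47°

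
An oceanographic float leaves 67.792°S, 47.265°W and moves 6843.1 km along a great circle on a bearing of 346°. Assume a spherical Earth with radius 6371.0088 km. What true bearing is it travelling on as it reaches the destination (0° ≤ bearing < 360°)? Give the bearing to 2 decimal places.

Central angle δ = d/R = 1.074100 rad.
With φ₁ = -67.792° = -1.183194 rad and θ = 346° = 6.038839 rad:
Destination latitude: φ₂ = arcsin( sin φ₁ cos δ + cos φ₁ sin δ cos θ ) = arcsin(-0.118748) = -6.820°.
Then Δλ = atan2(-0.080390, 0.366585) = -0.215877 rad, from sin θ sin δ cos φ₁ over cos δ − sin φ₁ sin φ₂.
λ₂ = -47.265° + -12.369° = -59.634°.
The forward bearing on arrival equals the back-azimuth from the destination plus 180°.
Back-azimuth from P₂ (-6.82°, -59.63°) to P₁ (-67.79°, -47.27°), with Δλ' = λ₁ − λ₂ = 12.37°: atan2( sin Δλ' cos φ₁ , cos φ₂ sin φ₁ − sin φ₂ cos φ₁ cos Δλ' ) = 174.72°.
Final bearing = (174.72° + 180°) mod 360° = 354.72°.

final bearing 354.72°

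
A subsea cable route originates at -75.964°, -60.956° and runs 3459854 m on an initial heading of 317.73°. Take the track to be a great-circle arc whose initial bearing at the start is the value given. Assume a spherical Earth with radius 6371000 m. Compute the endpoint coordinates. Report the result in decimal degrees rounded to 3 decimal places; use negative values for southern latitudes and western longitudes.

latitude -47.547°, longitude -91.950°

The arc subtends δ = 3459854/6371000 = 0.543063 rad at the centre.
Start latitude φ₁ = -1.325822 rad; initial bearing θ = 5.545435 rad.
Applying the spherical law of cosines for sides, sin φ₂ = sin φ₁ cos δ + cos φ₁ sin δ cos θ = -0.737826, so φ₂ = -47.547°.
For the longitude increment, Δλ = atan2( sin θ sin δ cos φ₁, cos δ − sin φ₁ sin φ₂ ) = atan2(-0.084301, 0.140333) = -30.994°.
λ₂ = -60.956° + -30.994° = -91.950°.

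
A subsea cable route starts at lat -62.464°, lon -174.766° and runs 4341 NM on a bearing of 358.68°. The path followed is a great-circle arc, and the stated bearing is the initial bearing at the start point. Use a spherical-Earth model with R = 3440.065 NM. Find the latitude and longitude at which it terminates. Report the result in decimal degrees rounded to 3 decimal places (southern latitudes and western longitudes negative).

δ = 4341/3440.065 = 1.261895 rad (72.3012°).
Converting: φ₁ = -1.090202 rad, θ = 6.260147 rad.
sin φ₂ = sin φ₁ cos δ + cos φ₁ sin δ cos θ = (-0.886721)(0.304012) + (0.462306)(0.952668)(0.999735) = 0.170733
φ₂ = asin(0.170733) = 0.171574 rad = 9.830°.
For the longitude increment, Δλ = atan2( sin θ sin δ cos φ₁, cos δ − sin φ₁ sin φ₂ ) = atan2(-0.010146, 0.455405) = -1.276°.
λ₂ = λ₁ + Δλ = -176.042°.

latitude 9.830°, longitude -176.042°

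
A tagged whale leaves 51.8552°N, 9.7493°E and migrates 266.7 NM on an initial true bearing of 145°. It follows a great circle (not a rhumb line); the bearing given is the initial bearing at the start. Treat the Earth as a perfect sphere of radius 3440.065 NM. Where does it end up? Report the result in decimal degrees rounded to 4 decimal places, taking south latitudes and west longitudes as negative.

latitude 48.1509°, longitude 13.5672°

The arc subtends δ = 266.7/3440.065 = 0.077528 rad at the centre.
With φ₁ = 51.8552° = 0.905044 rad and θ = 145° = 2.530727 rad:
Destination latitude: φ₂ = arcsin( sin φ₁ cos δ + cos φ₁ sin δ cos θ ) = arcsin(0.744904) = 48.1509°.
Δλ = atan2( sin θ sin δ cos φ₁ , cos δ − sin φ₁ sin φ₂ ) = atan2(0.027438, 0.411165) = 0.066634 rad = 3.8179°.
λ₂ = 9.7493° + 3.8179° = 13.5672°.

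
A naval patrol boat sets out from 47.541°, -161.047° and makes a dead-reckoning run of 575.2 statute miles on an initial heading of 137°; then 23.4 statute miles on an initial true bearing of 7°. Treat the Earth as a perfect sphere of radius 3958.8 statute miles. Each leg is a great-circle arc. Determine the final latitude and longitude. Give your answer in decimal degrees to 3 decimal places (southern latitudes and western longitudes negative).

Apply the spherical direct solution leg by leg, carrying full precision between legs.
Leg 1: from (47.541°, -161.047°), δ = 575.2/3958.8 = 0.145297 rad, θ = 137° → φ = 41.186°, λ = -153.508°.
Leg 2: from (41.186°, -153.508°), δ = 23.4/3958.8 = 0.005911 rad, θ = 7° → φ = 41.522°, λ = -153.452°.

latitude 41.522°, longitude -153.452°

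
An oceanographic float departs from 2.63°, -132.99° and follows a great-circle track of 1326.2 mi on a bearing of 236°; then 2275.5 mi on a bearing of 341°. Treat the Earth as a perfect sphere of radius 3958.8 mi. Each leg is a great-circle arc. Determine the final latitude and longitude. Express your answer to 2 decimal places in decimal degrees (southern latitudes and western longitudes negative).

Apply the spherical direct solution leg by leg, carrying full precision between legs.
Leg 1: from (2.63°, -132.99°), δ = 1326.2/3958.8 = 0.335001 rad, θ = 236° → φ = -8.07°, λ = -148.97°.
Leg 2: from (-8.07°, -148.97°), δ = 2275.5/3958.8 = 0.574795 rad, θ = 341° → φ = 23.03°, λ = -160.06°.

latitude 23.03°, longitude -160.06°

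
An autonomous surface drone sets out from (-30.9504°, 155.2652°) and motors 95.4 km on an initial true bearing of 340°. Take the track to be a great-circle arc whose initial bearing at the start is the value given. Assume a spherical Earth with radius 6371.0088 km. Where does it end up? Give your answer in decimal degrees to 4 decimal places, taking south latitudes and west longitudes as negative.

latitude -30.1437°, longitude 154.9259°

δ = 95.4/6371.0088 = 0.014974 rad (0.8580°).
Converting: φ₁ = -0.540186 rad, θ = 5.934119 rad.
Destination latitude: φ₂ = arcsin( sin φ₁ cos δ + cos φ₁ sin δ cos θ ) = arcsin(-0.502171) = -30.1437°.
Δλ = atan2( sin θ sin δ cos φ₁ , cos δ − sin φ₁ sin φ₂ ) = atan2(-0.004392, 0.741623) = -0.005922 rad = -0.3393°.
λ₂ = 155.2652° + -0.3393° = 154.9259°.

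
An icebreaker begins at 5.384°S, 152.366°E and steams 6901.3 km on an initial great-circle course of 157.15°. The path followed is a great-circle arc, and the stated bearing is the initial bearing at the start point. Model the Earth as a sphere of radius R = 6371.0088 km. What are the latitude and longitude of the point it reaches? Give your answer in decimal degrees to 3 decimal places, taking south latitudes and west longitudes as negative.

The arc subtends δ = 6901.3/6371.0088 = 1.083235 rad at the centre.
Start latitude φ₁ = -0.093969 rad; initial bearing θ = 2.742785 rad.
Destination latitude: φ₂ = arcsin( sin φ₁ cos δ + cos φ₁ sin δ cos θ ) = arcsin(-0.854512) = -58.706°.
Then Δλ = atan2(0.341559, 0.388294) = 0.721452 rad, from sin θ sin δ cos φ₁ over cos δ − sin φ₁ sin φ₂.
λ₂ = 152.366° + 41.336° = 193.702°, normalized to (−180°, 180°] → -166.298°.

latitude -58.706°, longitude -166.298°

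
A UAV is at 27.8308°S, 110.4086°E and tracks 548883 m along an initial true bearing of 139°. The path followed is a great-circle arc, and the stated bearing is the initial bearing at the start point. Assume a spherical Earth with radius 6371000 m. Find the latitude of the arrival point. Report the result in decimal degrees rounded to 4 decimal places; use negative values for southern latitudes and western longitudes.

latitude -31.5041°

δ = 548883/6371000 = 0.086153 rad (4.9362°).
With φ₁ = -27.8308° = -0.485739 rad and θ = 139° = 2.426008 rad:
sin φ₂ = sin φ₁ cos δ + cos φ₁ sin δ cos θ = (-0.466862)(0.996291) + (0.884330)(0.086047)(-0.754710) = -0.522559
φ₂ = asin(-0.522559) = -0.549850 rad = -31.5041°.
For the longitude increment, Δλ = atan2( sin θ sin δ cos φ₁, cos δ − sin φ₁ sin φ₂ ) = atan2(0.049922, 0.752328) = 3.7964°.
Hence λ₂ = 110.4086° + 3.7964° = 114.2050°.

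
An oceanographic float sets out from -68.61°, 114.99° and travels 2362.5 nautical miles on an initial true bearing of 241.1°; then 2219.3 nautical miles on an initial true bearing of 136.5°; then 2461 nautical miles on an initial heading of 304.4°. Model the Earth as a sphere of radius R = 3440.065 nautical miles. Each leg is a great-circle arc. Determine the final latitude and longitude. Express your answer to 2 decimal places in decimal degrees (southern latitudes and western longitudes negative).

latitude -31.88°, longitude 64.02°

Apply the spherical direct solution leg by leg, carrying full precision between legs.
Leg 1: from (-68.61°, 114.99°), δ = 2362.5/3440.065 = 0.686760 rad, θ = 241.1° → φ = -56.28°, λ = 24.65°.
Leg 2: from (-56.28°, 24.65°), δ = 2219.3/3440.065 = 0.645133 rad, θ = 136.5° → φ = -65.06°, λ = 103.62°.
Leg 3: from (-65.06°, 103.62°), δ = 2461/3440.065 = 0.715393 rad, θ = 304.4° → φ = -31.88°, λ = 64.02°.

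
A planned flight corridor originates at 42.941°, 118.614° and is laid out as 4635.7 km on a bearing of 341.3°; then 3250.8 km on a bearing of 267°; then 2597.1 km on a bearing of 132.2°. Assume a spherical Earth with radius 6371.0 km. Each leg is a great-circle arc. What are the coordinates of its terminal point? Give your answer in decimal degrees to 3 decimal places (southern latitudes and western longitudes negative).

latitude 38.819°, longitude 15.552°

Apply the spherical direct solution leg by leg, carrying full precision between legs.
Leg 1: from (42.941°, 118.614°), δ = 4635.7/6371 = 0.727625 rad, θ = 341.3° → φ = 75.909°, λ = 57.468°.
Leg 2: from (75.909°, 57.468°), δ = 3250.8/6371 = 0.510250 rad, θ = 267° → φ = 57.155°, λ = -6.592°.
Leg 3: from (57.155°, -6.592°), δ = 2597.1/6371 = 0.407644 rad, θ = 132.2° → φ = 38.819°, λ = 15.552°.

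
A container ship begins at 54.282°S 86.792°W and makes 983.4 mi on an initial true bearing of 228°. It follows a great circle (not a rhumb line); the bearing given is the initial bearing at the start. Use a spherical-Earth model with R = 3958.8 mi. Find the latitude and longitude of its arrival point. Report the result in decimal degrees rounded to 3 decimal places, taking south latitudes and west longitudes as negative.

δ = 983.4/3958.8 = 0.248409 rad (14.2328°).
Start latitude φ₁ = -0.947400 rad; initial bearing θ = 3.979351 rad.
Applying the spherical law of cosines for sides, sin φ₂ = sin φ₁ cos δ + cos φ₁ sin δ cos θ = -0.883021, so φ₂ = -62.009°.
For the longitude increment, Δλ = atan2( sin θ sin δ cos φ₁, cos δ − sin φ₁ sin φ₂ ) = atan2(-0.106666, 0.252380) = -22.911°.
λ₂ = -86.792° + -22.911° = -109.703°.

latitude -62.009°, longitude -109.703°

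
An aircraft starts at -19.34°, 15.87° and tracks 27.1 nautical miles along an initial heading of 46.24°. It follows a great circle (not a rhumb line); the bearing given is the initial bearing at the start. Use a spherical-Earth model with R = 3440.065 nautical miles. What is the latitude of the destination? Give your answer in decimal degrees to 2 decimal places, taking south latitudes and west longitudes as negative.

latitude -19.03°

Angular distance δ = d/R = 27.1 / 3440.065 = 0.007878 rad.
Start latitude φ₁ = -0.337547 rad; initial bearing θ = 0.807040 rad.
sin φ₂ = sin φ₁ cos δ + cos φ₁ sin δ cos θ = (-0.331173)(0.999969) + (0.943570)(0.007878)(0.691639) = -0.326022
φ₂ = asin(-0.326022) = -0.332092 rad = -19.03°.
For the longitude increment, Δλ = atan2( sin θ sin δ cos φ₁, cos δ − sin φ₁ sin φ₂ ) = atan2(0.005369, 0.891999) = 0.34°.
λ₂ = λ₁ + Δλ = 16.21°.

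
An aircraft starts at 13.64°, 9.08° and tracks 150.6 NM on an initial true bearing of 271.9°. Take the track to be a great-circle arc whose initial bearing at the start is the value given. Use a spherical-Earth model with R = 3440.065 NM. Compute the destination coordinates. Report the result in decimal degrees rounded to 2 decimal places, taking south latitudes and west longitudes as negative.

Angular distance δ = d/R = 150.6 / 3440.065 = 0.043778 rad.
Converting: φ₁ = 0.238063 rad, θ = 4.745550 rad.
Applying the spherical law of cosines for sides, sin φ₂ = sin φ₁ cos δ + cos φ₁ sin δ cos θ = 0.237005, so φ₂ = 13.71°.
Then Δλ = atan2(-0.042507, 0.943151) = -0.045038 rad, from sin θ sin δ cos φ₁ over cos δ − sin φ₁ sin φ₂.
Hence λ₂ = 9.08° + -2.58° = 6.50°.

latitude 13.71°, longitude 6.50°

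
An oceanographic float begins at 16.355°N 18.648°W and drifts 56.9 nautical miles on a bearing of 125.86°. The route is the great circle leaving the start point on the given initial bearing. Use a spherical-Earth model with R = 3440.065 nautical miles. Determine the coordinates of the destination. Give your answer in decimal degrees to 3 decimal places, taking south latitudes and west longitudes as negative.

latitude 15.798°, longitude -17.850°

Central angle δ = d/R = 0.016540 rad.
Start latitude φ₁ = 0.285449 rad; initial bearing θ = 2.196671 rad.
Destination latitude: φ₂ = arcsin( sin φ₁ cos δ + cos φ₁ sin δ cos θ ) = arcsin(0.272252) = 15.798°.
For the longitude increment, Δλ = atan2( sin θ sin δ cos φ₁, cos δ − sin φ₁ sin φ₂ ) = atan2(0.012862, 0.923200) = 0.798°.
λ₂ = λ₁ + Δλ = -17.850°.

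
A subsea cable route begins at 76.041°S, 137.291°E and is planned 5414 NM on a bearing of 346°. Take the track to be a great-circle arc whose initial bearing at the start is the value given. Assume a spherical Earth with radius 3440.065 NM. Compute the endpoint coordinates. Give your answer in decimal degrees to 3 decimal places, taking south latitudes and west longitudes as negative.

latitude 13.709°, longitude 122.872°

Angular distance δ = d/R = 5414 / 3440.065 = 1.573807 rad.
With φ₁ = -76.041° = -1.327166 rad and θ = 346° = 6.038839 rad:
sin φ₂ = sin φ₁ cos δ + cos φ₁ sin δ cos θ = (-0.970469)(-0.003011) + (0.241228)(0.999995)(0.970296) = 0.236983
φ₂ = asin(0.236983) = 0.239259 rad = 13.709°.
Then Δλ = atan2(-0.058358, 0.226974) = -0.251662 rad, from sin θ sin δ cos φ₁ over cos δ − sin φ₁ sin φ₂.
λ₂ = λ₁ + Δλ = 122.872°.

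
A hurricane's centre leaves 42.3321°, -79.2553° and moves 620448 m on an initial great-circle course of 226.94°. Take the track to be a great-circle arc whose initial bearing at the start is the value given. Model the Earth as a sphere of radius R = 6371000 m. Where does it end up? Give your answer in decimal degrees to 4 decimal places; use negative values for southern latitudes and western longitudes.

Angular distance δ = d/R = 620448 / 6371000 = 0.097386 rad.
Converting: φ₁ = 0.738835 rad, θ = 3.960850 rad.
sin φ₂ = sin φ₁ cos δ + cos φ₁ sin δ cos θ = (0.673427)(0.995262) + (0.739254)(0.097232)(-0.682764) = 0.621159
φ₂ = asin(0.621159) = 0.670221 rad = 38.4008°.
For the longitude increment, Δλ = atan2( sin θ sin δ cos φ₁, cos δ − sin φ₁ sin φ₂ ) = atan2(-0.052518, 0.576956) = -5.2011°.
λ₂ = λ₁ + Δλ = -84.4564°.

latitude 38.4008°, longitude -84.4564°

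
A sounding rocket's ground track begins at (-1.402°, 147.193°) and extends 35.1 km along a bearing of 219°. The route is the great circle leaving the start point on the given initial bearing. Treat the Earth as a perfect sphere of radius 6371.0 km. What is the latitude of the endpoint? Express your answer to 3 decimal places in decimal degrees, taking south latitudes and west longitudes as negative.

Angular distance δ = d/R = 35.1 / 6371 = 0.005509 rad.
With φ₁ = -1.402° = -0.024470 rad and θ = 219° = 3.822271 rad:
Applying the spherical law of cosines for sides, sin φ₂ = sin φ₁ cos δ + cos φ₁ sin δ cos θ = -0.028747, so φ₂ = -1.647°.
Then Δλ = atan2(-0.003466, 0.999281) = -0.003469 rad, from sin θ sin δ cos φ₁ over cos δ − sin φ₁ sin φ₂.
λ₂ = λ₁ + Δλ = 146.994°.

latitude -1.647°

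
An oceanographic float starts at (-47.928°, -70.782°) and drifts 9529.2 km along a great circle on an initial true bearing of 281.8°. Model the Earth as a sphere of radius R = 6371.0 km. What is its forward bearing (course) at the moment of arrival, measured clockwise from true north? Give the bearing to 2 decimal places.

final bearing 318.85°

δ = 9529.2/6371 = 1.495715 rad (85.6982°).
Converting: φ₁ = -0.836501 rad, θ = 4.918338 rad.
Applying the spherical law of cosines for sides, sin φ₂ = sin φ₁ cos δ + cos φ₁ sin δ cos θ = 0.080959, so φ₂ = 4.644°.
For the longitude increment, Δλ = atan2( sin θ sin δ cos φ₁, cos δ − sin φ₁ sin φ₂ ) = atan2(-0.654056, 0.135107) = -78.329°.
Hence λ₂ = -70.782° + -78.329° = -149.111°.
The forward bearing on arrival equals the back-azimuth from the destination plus 180°.
Back-azimuth from P₂ (4.64°, -149.11°) to P₁ (-47.93°, -70.78°), with Δλ' = λ₁ − λ₂ = 78.33°: atan2( sin Δλ' cos φ₁ , cos φ₂ sin φ₁ − sin φ₂ cos φ₁ cos Δλ' ) = 138.85°.
Final bearing = (138.85° + 180°) mod 360° = 318.85°.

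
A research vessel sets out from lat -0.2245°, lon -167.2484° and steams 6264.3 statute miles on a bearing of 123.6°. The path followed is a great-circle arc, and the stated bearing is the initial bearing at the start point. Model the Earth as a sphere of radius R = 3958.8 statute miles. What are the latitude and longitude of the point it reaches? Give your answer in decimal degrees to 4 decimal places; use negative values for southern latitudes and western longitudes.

δ = 6264.3/3958.8 = 1.582373 rad (90.6633°).
Start latitude φ₁ = -0.003918 rad; initial bearing θ = 2.157227 rad.
Applying the spherical law of cosines for sides, sin φ₂ = sin φ₁ cos δ + cos φ₁ sin δ cos θ = -0.553305, so φ₂ = -33.5940°.
Δλ = atan2( sin θ sin δ cos φ₁ , cos δ − sin φ₁ sin φ₂ ) = atan2(0.832859, -0.013745) = 1.587298 rad = 90.9455°.
Hence λ₂ = -167.2484° + 90.9455° = -76.3029°.

latitude -33.5940°, longitude -76.3029°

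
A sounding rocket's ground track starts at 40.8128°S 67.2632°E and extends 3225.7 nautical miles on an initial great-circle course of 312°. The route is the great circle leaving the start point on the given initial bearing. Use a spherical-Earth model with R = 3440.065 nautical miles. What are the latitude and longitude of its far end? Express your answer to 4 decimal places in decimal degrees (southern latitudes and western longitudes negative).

latitude 1.2366°, longitude 30.4466°

The arc subtends δ = 3225.7/3440.065 = 0.937686 rad at the centre.
Start latitude φ₁ = -0.712318 rad; initial bearing θ = 5.445427 rad.
Destination latitude: φ₂ = arcsin( sin φ₁ cos δ + cos φ₁ sin δ cos θ ) = arcsin(0.021580) = 1.2366°.
Then Δλ = atan2(-0.453441, 0.605760) = -0.642572 rad, from sin θ sin δ cos φ₁ over cos δ − sin φ₁ sin φ₂.
Hence λ₂ = 67.2632° + -36.8166° = 30.4466°.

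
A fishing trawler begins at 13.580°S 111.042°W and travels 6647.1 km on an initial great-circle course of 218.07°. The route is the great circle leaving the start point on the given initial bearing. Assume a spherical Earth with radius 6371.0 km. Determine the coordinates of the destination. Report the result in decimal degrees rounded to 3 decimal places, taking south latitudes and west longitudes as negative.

The arc subtends δ = 6647.1/6371 = 1.043337 rad at the centre.
Converting: φ₁ = -0.237016 rad, θ = 3.806039 rad.
sin φ₂ = sin φ₁ cos δ + cos φ₁ sin δ cos θ = (-0.234803)(0.503340) + (0.972043)(0.864089)(-0.787258) = -0.779428
φ₂ = asin(-0.779428) = -0.893753 rad = -51.208°.
For the longitude increment, Δλ = atan2( sin θ sin δ cos φ₁, cos δ − sin φ₁ sin φ₂ ) = atan2(-0.517922, 0.320328) = -58.264°.
λ₂ = -111.042° + -58.264° = -169.306°.

latitude -51.208°, longitude -169.306°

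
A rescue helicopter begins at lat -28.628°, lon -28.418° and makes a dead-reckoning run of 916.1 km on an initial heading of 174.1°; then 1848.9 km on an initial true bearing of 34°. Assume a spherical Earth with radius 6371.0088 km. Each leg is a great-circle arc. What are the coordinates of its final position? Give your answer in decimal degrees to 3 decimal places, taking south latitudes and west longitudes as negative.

Apply the spherical direct solution leg by leg, carrying full precision between legs.
Leg 1: from (-28.628°, -28.418°), δ = 916.1/6371.0088 = 0.143792 rad, θ = 174.1° → φ = -36.819°, λ = -27.364°.
Leg 2: from (-36.819°, -27.364°), δ = 1848.9/6371.0088 = 0.290205 rad, θ = 34° → φ = -22.602°, λ = -17.383°.

latitude -22.602°, longitude -17.383°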